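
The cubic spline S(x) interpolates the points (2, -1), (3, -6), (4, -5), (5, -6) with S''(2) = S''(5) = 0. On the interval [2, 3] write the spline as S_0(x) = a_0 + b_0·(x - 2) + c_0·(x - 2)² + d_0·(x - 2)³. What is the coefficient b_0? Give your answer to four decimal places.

-6.7333

Write M_i for S''(x_i). With h_i = 1, 1, 1 and divided differences Δ_i = -5, 1, -1, the continuity of S' gives the tridiagonal system
  1·M_0 + 4·M_1 + 1·M_2 = 6(Δ_1 - Δ_0) = 36
  1·M_1 + 4·M_2 + 1·M_3 = 6(Δ_2 - Δ_1) = -12
Natural end conditions: M_0 = M_3 = 0.
Forward elimination and back-substitution give M_0 = 0, M_1 = 52/5, M_2 = -28/5, M_3 = 0.
On [2, 3], with S_0(x) = a_0 + b_0·(x - 2) + c_0·(x - 2)² + d_0·(x - 2)³: c_0 = M_0/2 = 0, d_0 = (M_1 - M_0)/(6h_0) = 26/15, b_0 = Δ_0 - h_0(2M_0 + M_1)/6 = -101/15.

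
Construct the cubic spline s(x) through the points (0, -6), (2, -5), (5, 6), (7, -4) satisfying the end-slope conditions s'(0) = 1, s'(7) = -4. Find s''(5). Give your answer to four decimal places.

-7.7292

Write M_i for s''(x_i). With h_i = 2, 3, 2 and divided differences Δ_i = 1/2, 11/3, -5, the continuity of s' gives the tridiagonal system
  2·M_0 + 10·M_1 + 3·M_2 = 6(Δ_1 - Δ_0) = 19
  3·M_1 + 10·M_2 + 2·M_3 = 6(Δ_2 - Δ_1) = -52
Clamped end conditions give two more equations: 2h_0·M_0 + h_0·M_1 = 6(Δ_0 - s'(0)) = -3 and h_2·M_2 + 2h_2·M_3 = 6(s'(7) - Δ_2) = 6.
Solving the tridiagonal system: M_0 = -305/96, M_1 = 233/48, M_2 = -371/48, M_3 = 515/96.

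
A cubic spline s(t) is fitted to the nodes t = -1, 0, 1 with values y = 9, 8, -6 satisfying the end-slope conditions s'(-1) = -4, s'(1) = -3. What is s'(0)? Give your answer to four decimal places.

Let M_i = s''(x_i). Step sizes h_i = 1, 1; slopes of the chords Δ_i = (y_(i+1) - y_i)/h_i = -1, -14.
  1·M_0 + 4·M_1 + 1·M_2 = 6(Δ_1 - Δ_0) = -78
Clamped end conditions give two more equations: 2h_0·M_0 + h_0·M_1 = 6(Δ_0 - s'(-1)) = 18 and h_1·M_1 + 2h_1·M_2 = 6(s'(1) - Δ_1) = 66.
Solving the tridiagonal system: M_0 = 29, M_1 = -40, M_2 = 53.
On [0, 1], s'(t) = b_1 + 2c_1·t + 3d_1·t² with b_1 = Δ_1 - h_1(2M_1 + M_2)/6 = -19/2, c_1 = M_1/2 = -20, d_1 = (M_2 - M_1)/(6h_1) = 31/2. So s'(0) = -19/2.

-9.5000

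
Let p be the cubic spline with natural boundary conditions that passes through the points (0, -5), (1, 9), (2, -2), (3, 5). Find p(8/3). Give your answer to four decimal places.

0.7506

With σ_i denoting the second derivative at x_i, h_i = 1, 1, 1, and Δ_i = (y_(i+1) − y_i)/h_i = 14, -11, 7:
  1·σ_0 + 4·σ_1 + 1·σ_2 = 6(Δ_1 - Δ_0) = -150
  1·σ_1 + 4·σ_2 + 1·σ_3 = 6(Δ_2 - Δ_1) = 108
Natural end conditions: σ_0 = σ_3 = 0.
Solving: σ_0 = 0, σ_1 = -236/5, σ_2 = 194/5, σ_3 = 0.
On [2, 3], p(x) = -2 - 89/15·(x - 2) + 97/5·(x - 2)² - 97/15·(x - 2)³.
With (x - 2) = 2/3: p(8/3) = 304/405.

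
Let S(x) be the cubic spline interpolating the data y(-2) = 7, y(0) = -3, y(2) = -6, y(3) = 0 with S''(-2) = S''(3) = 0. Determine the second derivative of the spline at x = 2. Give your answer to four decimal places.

Write σ_i for S''(x_i). With h_i = 2, 2, 1 and divided differences Δ_i = -5, -3/2, 6, the continuity of S' gives the tridiagonal system
  2·σ_0 + 8·σ_1 + 2·σ_2 = 6(Δ_1 - Δ_0) = 21
  2·σ_1 + 6·σ_2 + 1·σ_3 = 6(Δ_2 - Δ_1) = 45
Natural end conditions: σ_0 = σ_3 = 0.
Solving the tridiagonal system: σ_0 = 0, σ_1 = 9/11, σ_2 = 159/22, σ_3 = 0.

7.2273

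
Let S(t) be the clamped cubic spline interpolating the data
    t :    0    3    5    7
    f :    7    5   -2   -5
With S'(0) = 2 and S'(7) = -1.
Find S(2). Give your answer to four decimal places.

Write M_i for S''(x_i). With h_i = 3, 2, 2 and divided differences Δ_i = -2/3, -7/2, -3/2, the continuity of S' gives the tridiagonal system
  3·M_0 + 10·M_1 + 2·M_2 = 6(Δ_1 - Δ_0) = -17
  2·M_1 + 8·M_2 + 2·M_3 = 6(Δ_2 - Δ_1) = 12
Clamped end conditions give two more equations: 2h_0·M_0 + h_0·M_1 = 6(Δ_0 - S'(0)) = -16 and h_2·M_2 + 2h_2·M_3 = 6(S'(7) - Δ_2) = 3.
Hence M_0 = -212/111, M_1 = -56/37, M_2 = 143/74, M_3 = -8/37.
On [0, 3], S(t) = 7 + 2·t - 106/111·t² + 22/999·t³.
With t = 2: S(2) = 7349/999.

7.3564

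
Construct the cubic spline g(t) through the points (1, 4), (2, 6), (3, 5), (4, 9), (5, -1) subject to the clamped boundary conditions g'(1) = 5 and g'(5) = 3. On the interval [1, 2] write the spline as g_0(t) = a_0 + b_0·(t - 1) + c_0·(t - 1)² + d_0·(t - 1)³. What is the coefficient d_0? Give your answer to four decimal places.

-0.5536

Put σ_i = g'' at the i-th knot. Here h = (1, 1, 1, 1) and Δ = (2, -1, 4, -10), so the interior equations h_(i-1)·σ_(i-1) + 2(h_(i-1)+h_i)·σ_i + h_i·σ_(i+1) = 6(Δ_i − Δ_(i-1)) read
  1·σ_0 + 4·σ_1 + 1·σ_2 = 6(Δ_1 - Δ_0) = -18
  1·σ_1 + 4·σ_2 + 1·σ_3 = 6(Δ_2 - Δ_1) = 30
  1·σ_2 + 4·σ_3 + 1·σ_4 = 6(Δ_3 - Δ_2) = -84
Clamped end conditions give two more equations: 2h_0·σ_0 + h_0·σ_1 = 6(Δ_0 - g'(1)) = -18 and h_3·σ_3 + 2h_3·σ_4 = 6(g'(5) - Δ_3) = 78.
Solving: σ_0 = -137/28, σ_1 = -115/14, σ_2 = 79/4, σ_3 = -571/14, σ_4 = 1663/28.
On [1, 2], with g_0(t) = a_0 + b_0·(t - 1) + c_0·(t - 1)² + d_0·(t - 1)³: c_0 = σ_0/2 = -137/56, d_0 = (σ_1 - σ_0)/(6h_0) = -31/56, b_0 = Δ_0 - h_0(2σ_0 + σ_1)/6 = 5.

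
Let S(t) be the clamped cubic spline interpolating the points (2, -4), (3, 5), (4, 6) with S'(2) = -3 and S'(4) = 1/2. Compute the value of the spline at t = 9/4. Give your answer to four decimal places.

-3.3965

Write m_i for S''(x_i). With h_i = 1, 1 and divided differences Δ_i = 9, 1, the continuity of S' gives the tridiagonal system
  1·m_0 + 4·m_1 + 1·m_2 = 6(Δ_1 - Δ_0) = -48
Clamped end conditions give two more equations: 2h_0·m_0 + h_0·m_1 = 6(Δ_0 - S'(2)) = 72 and h_1·m_1 + 2h_1·m_2 = 6(S'(4) - Δ_1) = -3.
Solving: m_0 = 199/4, m_1 = -55/2, m_2 = 49/4.
On [2, 3], S(t) = -4 - 3·(t - 2) + 199/8·(t - 2)² - 103/8·(t - 2)³.
With (t - 2) = 1/4: S(9/4) = -1739/512.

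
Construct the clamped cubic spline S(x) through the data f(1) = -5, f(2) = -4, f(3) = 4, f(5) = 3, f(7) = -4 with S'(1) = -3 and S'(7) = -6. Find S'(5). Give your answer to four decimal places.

Let σ_i = S''(x_i). Step sizes h_i = 1, 1, 2, 2; slopes of the chords Δ_i = (y_(i+1) - y_i)/h_i = 1, 8, -1/2, -7/2.
  1·σ_0 + 4·σ_1 + 1·σ_2 = 6(Δ_1 - Δ_0) = 42
  1·σ_1 + 6·σ_2 + 2·σ_3 = 6(Δ_2 - Δ_1) = -51
  2·σ_2 + 8·σ_3 + 2·σ_4 = 6(Δ_3 - Δ_2) = -18
Clamped end conditions give two more equations: 2h_0·σ_0 + h_0·σ_1 = 6(Δ_0 - S'(1)) = 24 and h_3·σ_3 + 2h_3·σ_4 = 6(S'(7) - Δ_3) = -15.
Forward elimination and back-substitution give σ_0 = 43/7, σ_1 = 82/7, σ_2 = -11, σ_3 = 23/14, σ_4 = -32/7.
On [5, 7], S'(x) = b_3 + 2c_3·(x - 5) + 3d_3·(x - 5)² with b_3 = Δ_3 - h_3(2σ_3 + σ_4)/6 = -43/14, c_3 = σ_3/2 = 23/28, d_3 = (σ_4 - σ_3)/(6h_3) = -29/56. So S'(5) = -43/14.

-3.0714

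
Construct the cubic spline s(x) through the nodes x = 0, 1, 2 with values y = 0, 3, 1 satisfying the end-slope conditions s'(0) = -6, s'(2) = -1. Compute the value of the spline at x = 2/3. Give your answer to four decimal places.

Write M_i for s''(x_i). With h_i = 1, 1 and divided differences Δ_i = 3, -2, the continuity of s' gives the tridiagonal system
  1·M_0 + 4·M_1 + 1·M_2 = 6(Δ_1 - Δ_0) = -30
Clamped end conditions give two more equations: 2h_0·M_0 + h_0·M_1 = 6(Δ_0 - s'(0)) = 54 and h_1·M_1 + 2h_1·M_2 = 6(s'(2) - Δ_1) = 6.
Solving the tridiagonal system: M_0 = 37, M_1 = -20, M_2 = 13.
On [0, 1], s(x) = 0 - 6·x + 37/2·x² - 19/2·x³.
With x = 2/3: s(2/3) = 38/27.

1.4074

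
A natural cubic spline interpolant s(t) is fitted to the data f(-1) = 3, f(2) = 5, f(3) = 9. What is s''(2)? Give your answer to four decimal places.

Let σ_i = s''(x_i). Step sizes h_i = 3, 1; slopes of the chords Δ_i = (y_(i+1) - y_i)/h_i = 2/3, 4.
  3·σ_0 + 8·σ_1 + 1·σ_2 = 6(Δ_1 - Δ_0) = 20
Natural end conditions: σ_0 = σ_2 = 0.
Solving the tridiagonal system: σ_0 = 0, σ_1 = 5/2, σ_2 = 0.

2.5000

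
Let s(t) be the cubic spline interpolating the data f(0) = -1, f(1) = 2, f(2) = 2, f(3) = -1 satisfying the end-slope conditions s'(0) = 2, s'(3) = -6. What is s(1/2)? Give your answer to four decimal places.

Put σ_i = s'' at the i-th knot. Here h = (1, 1, 1) and Δ = (3, 0, -3), so the interior equations h_(i-1)·σ_(i-1) + 2(h_(i-1)+h_i)·σ_i + h_i·σ_(i+1) = 6(Δ_i − Δ_(i-1)) read
  1·σ_0 + 4·σ_1 + 1·σ_2 = 6(Δ_1 - Δ_0) = -18
  1·σ_1 + 4·σ_2 + 1·σ_3 = 6(Δ_2 - Δ_1) = -18
Clamped end conditions give two more equations: 2h_0·σ_0 + h_0·σ_1 = 6(Δ_0 - s'(0)) = 6 and h_2·σ_2 + 2h_2·σ_3 = 6(s'(3) - Δ_2) = -18.
Solving: σ_0 = 88/15, σ_1 = -86/15, σ_2 = -14/15, σ_3 = -128/15.
On [0, 1], s(t) = -1 + 2·t + 44/15·t² - 29/15·t³.
With t = 1/2: s(1/2) = 59/120.

0.4917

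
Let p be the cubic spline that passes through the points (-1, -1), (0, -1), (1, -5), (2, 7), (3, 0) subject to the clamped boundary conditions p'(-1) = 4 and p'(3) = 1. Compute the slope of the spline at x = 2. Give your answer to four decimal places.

Write m_i for p''(x_i). With h_i = 1, 1, 1, 1 and divided differences Δ_i = 0, -4, 12, -7, the continuity of p' gives the tridiagonal system
  1·m_0 + 4·m_1 + 1·m_2 = 6(Δ_1 - Δ_0) = -24
  1·m_1 + 4·m_2 + 1·m_3 = 6(Δ_2 - Δ_1) = 96
  1·m_2 + 4·m_3 + 1·m_4 = 6(Δ_3 - Δ_2) = -114
Clamped end conditions give two more equations: 2h_0·m_0 + h_0·m_1 = 6(Δ_0 - p'(-1)) = -24 and h_3·m_3 + 2h_3·m_4 = 6(p'(3) - Δ_3) = 48.
Forward elimination and back-substitution give m_0 = -9/2, m_1 = -15, m_2 = 81/2, m_3 = -51, m_4 = 99/2.
On [2, 3], p'(x) = b_3 + 2c_3·(x - 2) + 3d_3·(x - 2)² with b_3 = Δ_3 - h_3(2m_3 + m_4)/6 = 7/4, c_3 = m_3/2 = -51/2, d_3 = (m_4 - m_3)/(6h_3) = 67/4. So p'(2) = 7/4.

1.7500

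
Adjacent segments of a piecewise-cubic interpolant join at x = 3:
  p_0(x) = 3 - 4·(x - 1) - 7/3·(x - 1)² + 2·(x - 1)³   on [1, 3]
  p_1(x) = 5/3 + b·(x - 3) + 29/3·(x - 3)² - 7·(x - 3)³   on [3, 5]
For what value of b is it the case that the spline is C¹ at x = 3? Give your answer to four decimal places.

10.6667

p_0'(x) = -4 - 14/3·(x - 1) + 6·(x - 1)², so p_0'(3) = 32/3. On the right, p_1'(3) = b, so b = 32/3.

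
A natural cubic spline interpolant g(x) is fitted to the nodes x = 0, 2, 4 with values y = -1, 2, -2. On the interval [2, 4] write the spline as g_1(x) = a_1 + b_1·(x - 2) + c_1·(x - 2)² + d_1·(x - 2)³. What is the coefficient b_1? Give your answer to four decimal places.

-0.2500

Put σ_i = g'' at the i-th knot. Here h = (2, 2) and Δ = (3/2, -2), so the interior equations h_(i-1)·σ_(i-1) + 2(h_(i-1)+h_i)·σ_i + h_i·σ_(i+1) = 6(Δ_i − Δ_(i-1)) read
  2·σ_0 + 8·σ_1 + 2·σ_2 = 6(Δ_1 - Δ_0) = -21
Natural end conditions: σ_0 = σ_2 = 0.
Solving: σ_0 = 0, σ_1 = -21/8, σ_2 = 0.
On [2, 4], with g_1(x) = a_1 + b_1·(x - 2) + c_1·(x - 2)² + d_1·(x - 2)³: c_1 = σ_1/2 = -21/16, d_1 = (σ_2 - σ_1)/(6h_1) = 7/32, b_1 = Δ_1 - h_1(2σ_1 + σ_2)/6 = -1/4.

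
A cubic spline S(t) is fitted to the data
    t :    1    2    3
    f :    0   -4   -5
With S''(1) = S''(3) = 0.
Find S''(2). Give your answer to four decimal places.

4.5000

With M_i denoting the second derivative at x_i, h_i = 1, 1, and Δ_i = (y_(i+1) − y_i)/h_i = -4, -1:
  1·M_0 + 4·M_1 + 1·M_2 = 6(Δ_1 - Δ_0) = 18
Natural end conditions: M_0 = M_2 = 0.
Forward elimination and back-substitution give M_0 = 0, M_1 = 9/2, M_2 = 0.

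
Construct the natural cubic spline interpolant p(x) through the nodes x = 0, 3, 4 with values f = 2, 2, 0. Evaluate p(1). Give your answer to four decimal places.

With M_i denoting the second derivative at x_i, h_i = 3, 1, and Δ_i = (y_(i+1) − y_i)/h_i = 0, -2:
  3·M_0 + 8·M_1 + 1·M_2 = 6(Δ_1 - Δ_0) = -12
Natural end conditions: M_0 = M_2 = 0.
Forward elimination and back-substitution give M_0 = 0, M_1 = -3/2, M_2 = 0.
On [0, 3], p(x) = 2 + 3/4·x + 0·x² - 1/12·x³.
With x = 1: p(1) = 8/3.

2.6667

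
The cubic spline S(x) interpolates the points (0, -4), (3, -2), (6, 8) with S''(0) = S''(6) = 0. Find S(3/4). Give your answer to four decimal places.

-3.9688

With m_i denoting the second derivative at x_i, h_i = 3, 3, and Δ_i = (y_(i+1) − y_i)/h_i = 2/3, 10/3:
  3·m_0 + 12·m_1 + 3·m_2 = 6(Δ_1 - Δ_0) = 16
Natural end conditions: m_0 = m_2 = 0.
Hence m_0 = 0, m_1 = 4/3, m_2 = 0.
On [0, 3], S(x) = -4 + 0·x + 0·x² + 2/27·x³.
With x = 3/4: S(3/4) = -127/32.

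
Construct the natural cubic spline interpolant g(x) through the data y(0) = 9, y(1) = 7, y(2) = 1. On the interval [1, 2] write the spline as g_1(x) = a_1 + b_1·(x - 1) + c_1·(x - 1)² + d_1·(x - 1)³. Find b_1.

Let M_i = g''(x_i). Step sizes h_i = 1, 1; slopes of the chords Δ_i = (y_(i+1) - y_i)/h_i = -2, -6.
  1·M_0 + 4·M_1 + 1·M_2 = 6(Δ_1 - Δ_0) = -24
Natural end conditions: M_0 = M_2 = 0.
Forward elimination and back-substitution give M_0 = 0, M_1 = -6, M_2 = 0.
On [1, 2], with g_1(x) = a_1 + b_1·(x - 1) + c_1·(x - 1)² + d_1·(x - 1)³: c_1 = M_1/2 = -3, d_1 = (M_2 - M_1)/(6h_1) = 1, b_1 = Δ_1 - h_1(2M_1 + M_2)/6 = -4.

-4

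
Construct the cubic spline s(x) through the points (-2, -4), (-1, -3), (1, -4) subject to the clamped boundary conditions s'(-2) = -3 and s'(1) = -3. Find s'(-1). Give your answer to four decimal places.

Write M_i for s''(x_i). With h_i = 1, 2 and divided differences Δ_i = 1, -1/2, the continuity of s' gives the tridiagonal system
  1·M_0 + 6·M_1 + 2·M_2 = 6(Δ_1 - Δ_0) = -9
Clamped end conditions give two more equations: 2h_0·M_0 + h_0·M_1 = 6(Δ_0 - s'(-2)) = 24 and h_1·M_1 + 2h_1·M_2 = 6(s'(1) - Δ_1) = -15.
Solving: M_0 = 27/2, M_1 = -3, M_2 = -9/4.
On [-1, 1], s'(x) = b_1 + 2c_1·(x + 1) + 3d_1·(x + 1)² with b_1 = Δ_1 - h_1(2M_1 + M_2)/6 = 9/4, c_1 = M_1/2 = -3/2, d_1 = (M_2 - M_1)/(6h_1) = 1/16. So s'(-1) = 9/4.

2.2500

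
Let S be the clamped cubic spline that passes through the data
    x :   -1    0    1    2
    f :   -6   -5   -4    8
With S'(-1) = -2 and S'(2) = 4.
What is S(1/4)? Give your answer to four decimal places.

-5.2844

Put M_i = S'' at the i-th knot. Here h = (1, 1, 1) and Δ = (1, 1, 12), so the interior equations h_(i-1)·M_(i-1) + 2(h_(i-1)+h_i)·M_i + h_i·M_(i+1) = 6(Δ_i − Δ_(i-1)) read
  1·M_0 + 4·M_1 + 1·M_2 = 6(Δ_1 - Δ_0) = 0
  1·M_1 + 4·M_2 + 1·M_3 = 6(Δ_2 - Δ_1) = 66
Clamped end conditions give two more equations: 2h_0·M_0 + h_0·M_1 = 6(Δ_0 - S'(-1)) = 18 and h_2·M_2 + 2h_2·M_3 = 6(S'(2) - Δ_2) = -48.
Solving: M_0 = 72/5, M_1 = -54/5, M_2 = 144/5, M_3 = -192/5.
On [0, 1], S(x) = -5 - 1/5·x - 27/5·x² + 33/5·x³.
With x = 1/4: S(1/4) = -1691/320.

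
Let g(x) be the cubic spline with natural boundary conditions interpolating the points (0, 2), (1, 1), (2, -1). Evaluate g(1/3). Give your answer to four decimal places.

1.7407

Let M_i = g''(x_i). Step sizes h_i = 1, 1; slopes of the chords Δ_i = (y_(i+1) - y_i)/h_i = -1, -2.
  1·M_0 + 4·M_1 + 1·M_2 = 6(Δ_1 - Δ_0) = -6
Natural end conditions: M_0 = M_2 = 0.
Solving the tridiagonal system: M_0 = 0, M_1 = -3/2, M_2 = 0.
On [0, 1], g(x) = 2 - 3/4·x + 0·x² - 1/4·x³.
With x = 1/3: g(1/3) = 47/27.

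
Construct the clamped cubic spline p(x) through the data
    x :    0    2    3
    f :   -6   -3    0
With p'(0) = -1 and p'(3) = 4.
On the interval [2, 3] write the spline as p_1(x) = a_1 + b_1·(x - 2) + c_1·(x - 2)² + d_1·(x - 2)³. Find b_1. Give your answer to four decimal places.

2.5833

Let M_i = p''(x_i). Step sizes h_i = 2, 1; slopes of the chords Δ_i = (y_(i+1) - y_i)/h_i = 3/2, 3.
  2·M_0 + 6·M_1 + 1·M_2 = 6(Δ_1 - Δ_0) = 9
Clamped end conditions give two more equations: 2h_0·M_0 + h_0·M_1 = 6(Δ_0 - p'(0)) = 15 and h_1·M_1 + 2h_1·M_2 = 6(p'(3) - Δ_1) = 6.
Forward elimination and back-substitution give M_0 = 47/12, M_1 = -1/3, M_2 = 19/6.
On [2, 3], with p_1(x) = a_1 + b_1·(x - 2) + c_1·(x - 2)² + d_1·(x - 2)³: c_1 = M_1/2 = -1/6, d_1 = (M_2 - M_1)/(6h_1) = 7/12, b_1 = Δ_1 - h_1(2M_1 + M_2)/6 = 31/12.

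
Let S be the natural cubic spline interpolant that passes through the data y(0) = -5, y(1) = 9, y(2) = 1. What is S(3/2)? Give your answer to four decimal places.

7.0625

Put σ_i = S'' at the i-th knot. Here h = (1, 1) and Δ = (14, -8), so the interior equations h_(i-1)·σ_(i-1) + 2(h_(i-1)+h_i)·σ_i + h_i·σ_(i+1) = 6(Δ_i − Δ_(i-1)) read
  1·σ_0 + 4·σ_1 + 1·σ_2 = 6(Δ_1 - Δ_0) = -132
Natural end conditions: σ_0 = σ_2 = 0.
Solving: σ_0 = 0, σ_1 = -33, σ_2 = 0.
On [1, 2], S(x) = 9 + 3·(x - 1) - 33/2·(x - 1)² + 11/2·(x - 1)³.
With (x - 1) = 1/2: S(3/2) = 113/16.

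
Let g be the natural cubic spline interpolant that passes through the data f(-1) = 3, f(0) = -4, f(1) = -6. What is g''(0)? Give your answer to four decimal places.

With σ_i denoting the second derivative at x_i, h_i = 1, 1, and Δ_i = (y_(i+1) − y_i)/h_i = -7, -2:
  1·σ_0 + 4·σ_1 + 1·σ_2 = 6(Δ_1 - Δ_0) = 30
Natural end conditions: σ_0 = σ_2 = 0.
Solving: σ_0 = 0, σ_1 = 15/2, σ_2 = 0.

7.5000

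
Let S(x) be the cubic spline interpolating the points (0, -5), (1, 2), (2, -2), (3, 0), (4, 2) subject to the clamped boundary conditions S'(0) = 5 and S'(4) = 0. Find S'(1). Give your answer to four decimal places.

1.7143

Write σ_i for S''(x_i). With h_i = 1, 1, 1, 1 and divided differences Δ_i = 7, -4, 2, 2, the continuity of S' gives the tridiagonal system
  1·σ_0 + 4·σ_1 + 1·σ_2 = 6(Δ_1 - Δ_0) = -66
  1·σ_1 + 4·σ_2 + 1·σ_3 = 6(Δ_2 - Δ_1) = 36
  1·σ_2 + 4·σ_3 + 1·σ_4 = 6(Δ_3 - Δ_2) = 0
Clamped end conditions give two more equations: 2h_0·σ_0 + h_0·σ_1 = 6(Δ_0 - S'(0)) = 12 and h_3·σ_3 + 2h_3·σ_4 = 6(S'(4) - Δ_3) = -12.
Solving: σ_0 = 130/7, σ_1 = -176/7, σ_2 = 16, σ_3 = -20/7, σ_4 = -32/7.
On [1, 2], S'(x) = b_1 + 2c_1·(x - 1) + 3d_1·(x - 1)² with b_1 = Δ_1 - h_1(2σ_1 + σ_2)/6 = 12/7, c_1 = σ_1/2 = -88/7, d_1 = (σ_2 - σ_1)/(6h_1) = 48/7. So S'(1) = 12/7.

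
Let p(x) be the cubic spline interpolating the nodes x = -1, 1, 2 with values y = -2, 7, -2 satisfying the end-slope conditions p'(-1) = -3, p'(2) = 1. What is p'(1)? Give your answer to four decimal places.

-6.5833

Write M_i for p''(x_i). With h_i = 2, 1 and divided differences Δ_i = 9/2, -9, the continuity of p' gives the tridiagonal system
  2·M_0 + 6·M_1 + 1·M_2 = 6(Δ_1 - Δ_0) = -81
Clamped end conditions give two more equations: 2h_0·M_0 + h_0·M_1 = 6(Δ_0 - p'(-1)) = 45 and h_1·M_1 + 2h_1·M_2 = 6(p'(2) - Δ_1) = 60.
Hence M_0 = 313/12, M_1 = -89/3, M_2 = 269/6.
On [1, 2], p'(x) = b_1 + 2c_1·(x - 1) + 3d_1·(x - 1)² with b_1 = Δ_1 - h_1(2M_1 + M_2)/6 = -79/12, c_1 = M_1/2 = -89/6, d_1 = (M_2 - M_1)/(6h_1) = 149/12. So p'(1) = -79/12.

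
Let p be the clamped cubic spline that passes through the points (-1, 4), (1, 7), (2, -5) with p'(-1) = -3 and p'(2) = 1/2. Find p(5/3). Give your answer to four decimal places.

-2.7716

Write M_i for p''(x_i). With h_i = 2, 1 and divided differences Δ_i = 3/2, -12, the continuity of p' gives the tridiagonal system
  2·M_0 + 6·M_1 + 1·M_2 = 6(Δ_1 - Δ_0) = -81
Clamped end conditions give two more equations: 2h_0·M_0 + h_0·M_1 = 6(Δ_0 - p'(-1)) = 27 and h_1·M_1 + 2h_1·M_2 = 6(p'(2) - Δ_1) = 75.
Forward elimination and back-substitution give M_0 = 257/12, M_1 = -88/3, M_2 = 313/6.
On [1, 2], p(t) = 7 - 131/12·(t - 1) - 44/3·(t - 1)² + 163/12·(t - 1)³.
With (t - 1) = 2/3: p(5/3) = -449/162.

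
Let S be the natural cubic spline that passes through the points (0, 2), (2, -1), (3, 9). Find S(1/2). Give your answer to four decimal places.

Write σ_i for S''(x_i). With h_i = 2, 1 and divided differences Δ_i = -3/2, 10, the continuity of S' gives the tridiagonal system
  2·σ_0 + 6·σ_1 + 1·σ_2 = 6(Δ_1 - Δ_0) = 69
Natural end conditions: σ_0 = σ_2 = 0.
Solving the tridiagonal system: σ_0 = 0, σ_1 = 23/2, σ_2 = 0.
On [0, 2], S(x) = 2 - 16/3·x + 0·x² + 23/24·x³.
With x = 1/2: S(1/2) = -35/64.

-0.5469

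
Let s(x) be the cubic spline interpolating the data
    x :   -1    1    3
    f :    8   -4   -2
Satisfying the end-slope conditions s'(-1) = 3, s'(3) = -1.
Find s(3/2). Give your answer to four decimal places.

-4.7891

With M_i denoting the second derivative at x_i, h_i = 2, 2, and Δ_i = (y_(i+1) − y_i)/h_i = -6, 1:
  2·M_0 + 8·M_1 + 2·M_2 = 6(Δ_1 - Δ_0) = 42
Clamped end conditions give two more equations: 2h_0·M_0 + h_0·M_1 = 6(Δ_0 - s'(-1)) = -54 and h_1·M_1 + 2h_1·M_2 = 6(s'(3) - Δ_1) = -12.
Solving the tridiagonal system: M_0 = -79/4, M_1 = 25/2, M_2 = -37/4.
On [1, 3], s(x) = -4 - 17/4·(x - 1) + 25/4·(x - 1)² - 29/16·(x - 1)³.
With (x - 1) = 1/2: s(3/2) = -613/128.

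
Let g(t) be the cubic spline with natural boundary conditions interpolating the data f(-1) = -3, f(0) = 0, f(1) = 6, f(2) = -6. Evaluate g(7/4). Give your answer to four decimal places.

-1.8281

Let M_i = g''(x_i). Step sizes h_i = 1, 1, 1; slopes of the chords Δ_i = (y_(i+1) - y_i)/h_i = 3, 6, -12.
  1·M_0 + 4·M_1 + 1·M_2 = 6(Δ_1 - Δ_0) = 18
  1·M_1 + 4·M_2 + 1·M_3 = 6(Δ_2 - Δ_1) = -108
Natural end conditions: M_0 = M_3 = 0.
Hence M_0 = 0, M_1 = 12, M_2 = -30, M_3 = 0.
On [1, 2], g(t) = 6 - 2·(t - 1) - 15·(t - 1)² + 5·(t - 1)³.
With (t - 1) = 3/4: g(7/4) = -117/64.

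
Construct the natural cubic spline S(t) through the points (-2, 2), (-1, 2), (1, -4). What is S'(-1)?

-1

With M_i denoting the second derivative at x_i, h_i = 1, 2, and Δ_i = (y_(i+1) − y_i)/h_i = 0, -3:
  1·M_0 + 6·M_1 + 2·M_2 = 6(Δ_1 - Δ_0) = -18
Natural end conditions: M_0 = M_2 = 0.
Forward elimination and back-substitution give M_0 = 0, M_1 = -3, M_2 = 0.
On [-1, 1], S'(t) = b_1 + 2c_1·(t + 1) + 3d_1·(t + 1)² with b_1 = Δ_1 - h_1(2M_1 + M_2)/6 = -1, c_1 = M_1/2 = -3/2, d_1 = (M_2 - M_1)/(6h_1) = 1/4. So S'(-1) = -1.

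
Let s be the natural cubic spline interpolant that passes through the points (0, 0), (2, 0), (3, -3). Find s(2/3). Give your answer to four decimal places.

With M_i denoting the second derivative at x_i, h_i = 2, 1, and Δ_i = (y_(i+1) − y_i)/h_i = 0, -3:
  2·M_0 + 6·M_1 + 1·M_2 = 6(Δ_1 - Δ_0) = -18
Natural end conditions: M_0 = M_2 = 0.
Hence M_0 = 0, M_1 = -3, M_2 = 0.
On [0, 2], s(x) = 0 + 1·x + 0·x² - 1/4·x³.
With x = 2/3: s(2/3) = 16/27.

0.5926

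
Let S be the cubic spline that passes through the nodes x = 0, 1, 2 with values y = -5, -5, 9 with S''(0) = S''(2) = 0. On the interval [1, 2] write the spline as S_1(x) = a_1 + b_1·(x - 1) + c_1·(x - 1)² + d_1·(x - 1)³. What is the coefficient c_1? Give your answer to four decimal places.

10.5000

With M_i denoting the second derivative at x_i, h_i = 1, 1, and Δ_i = (y_(i+1) − y_i)/h_i = 0, 14:
  1·M_0 + 4·M_1 + 1·M_2 = 6(Δ_1 - Δ_0) = 84
Natural end conditions: M_0 = M_2 = 0.
Solving: M_0 = 0, M_1 = 21, M_2 = 0.
On [1, 2], with S_1(x) = a_1 + b_1·(x - 1) + c_1·(x - 1)² + d_1·(x - 1)³: c_1 = M_1/2 = 21/2, d_1 = (M_2 - M_1)/(6h_1) = -7/2, b_1 = Δ_1 - h_1(2M_1 + M_2)/6 = 7.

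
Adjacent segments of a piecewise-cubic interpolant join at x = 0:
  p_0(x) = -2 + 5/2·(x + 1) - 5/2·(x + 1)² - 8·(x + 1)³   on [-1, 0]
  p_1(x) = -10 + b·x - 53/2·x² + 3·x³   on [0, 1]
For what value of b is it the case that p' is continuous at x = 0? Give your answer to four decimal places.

-26.5000

p_0'(x) = 5/2 - 5·(x + 1) - 24·(x + 1)², so p_0'(0) = -53/2. On the right, p_1'(0) = b, so b = -53/2.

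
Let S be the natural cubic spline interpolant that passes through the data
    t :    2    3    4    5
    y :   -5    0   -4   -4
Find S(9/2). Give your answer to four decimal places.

-4.6250

With M_i denoting the second derivative at x_i, h_i = 1, 1, 1, and Δ_i = (y_(i+1) − y_i)/h_i = 5, -4, 0:
  1·M_0 + 4·M_1 + 1·M_2 = 6(Δ_1 - Δ_0) = -54
  1·M_1 + 4·M_2 + 1·M_3 = 6(Δ_2 - Δ_1) = 24
Natural end conditions: M_0 = M_3 = 0.
Solving: M_0 = 0, M_1 = -16, M_2 = 10, M_3 = 0.
On [4, 5], S(t) = -4 - 10/3·(t - 4) + 5·(t - 4)² - 5/3·(t - 4)³.
With (t - 4) = 1/2: S(9/2) = -37/8.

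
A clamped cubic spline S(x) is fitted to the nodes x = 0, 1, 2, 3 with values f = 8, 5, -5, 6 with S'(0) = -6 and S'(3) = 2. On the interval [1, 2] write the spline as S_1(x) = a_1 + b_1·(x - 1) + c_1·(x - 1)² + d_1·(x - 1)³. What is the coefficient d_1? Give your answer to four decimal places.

Write M_i for S''(x_i). With h_i = 1, 1, 1 and divided differences Δ_i = -3, -10, 11, the continuity of S' gives the tridiagonal system
  1·M_0 + 4·M_1 + 1·M_2 = 6(Δ_1 - Δ_0) = -42
  1·M_1 + 4·M_2 + 1·M_3 = 6(Δ_2 - Δ_1) = 126
Clamped end conditions give two more equations: 2h_0·M_0 + h_0·M_1 = 6(Δ_0 - S'(0)) = 18 and h_2·M_2 + 2h_2·M_3 = 6(S'(3) - Δ_2) = -54.
Solving the tridiagonal system: M_0 = 356/15, M_1 = -442/15, M_2 = 782/15, M_3 = -796/15.
On [1, 2], with S_1(x) = a_1 + b_1·(x - 1) + c_1·(x - 1)² + d_1·(x - 1)³: c_1 = M_1/2 = -221/15, d_1 = (M_2 - M_1)/(6h_1) = 68/5, b_1 = Δ_1 - h_1(2M_1 + M_2)/6 = -133/15.

13.6000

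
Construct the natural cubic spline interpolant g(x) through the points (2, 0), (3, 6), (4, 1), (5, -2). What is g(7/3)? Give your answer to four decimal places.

2.9086

Let M_i = g''(x_i). Step sizes h_i = 1, 1, 1; slopes of the chords Δ_i = (y_(i+1) - y_i)/h_i = 6, -5, -3.
  1·M_0 + 4·M_1 + 1·M_2 = 6(Δ_1 - Δ_0) = -66
  1·M_1 + 4·M_2 + 1·M_3 = 6(Δ_2 - Δ_1) = 12
Natural end conditions: M_0 = M_3 = 0.
Solving the tridiagonal system: M_0 = 0, M_1 = -92/5, M_2 = 38/5, M_3 = 0.
On [2, 3], g(x) = 0 + 136/15·(x - 2) + 0·(x - 2)² - 46/15·(x - 2)³.
With (x - 2) = 1/3: g(7/3) = 1178/405.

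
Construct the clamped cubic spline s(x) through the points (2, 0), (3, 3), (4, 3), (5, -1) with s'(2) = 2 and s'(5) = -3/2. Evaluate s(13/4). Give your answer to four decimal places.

3.5141

Put M_i = s'' at the i-th knot. Here h = (1, 1, 1) and Δ = (3, 0, -4), so the interior equations h_(i-1)·M_(i-1) + 2(h_(i-1)+h_i)·M_i + h_i·M_(i+1) = 6(Δ_i − Δ_(i-1)) read
  1·M_0 + 4·M_1 + 1·M_2 = 6(Δ_1 - Δ_0) = -18
  1·M_1 + 4·M_2 + 1·M_3 = 6(Δ_2 - Δ_1) = -24
Clamped end conditions give two more equations: 2h_0·M_0 + h_0·M_1 = 6(Δ_0 - s'(2)) = 6 and h_2·M_2 + 2h_2·M_3 = 6(s'(5) - Δ_2) = 15.
Solving the tridiagonal system: M_0 = 73/15, M_1 = -56/15, M_2 = -119/15, M_3 = 172/15.
On [3, 4], s(x) = 3 + 77/30·(x - 3) - 28/15·(x - 3)² - 7/10·(x - 3)³.
With (x - 3) = 1/4: s(13/4) = 2249/640.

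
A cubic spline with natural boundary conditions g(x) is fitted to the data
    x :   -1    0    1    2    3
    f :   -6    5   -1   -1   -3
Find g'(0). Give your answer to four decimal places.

Write M_i for g''(x_i). With h_i = 1, 1, 1, 1 and divided differences Δ_i = 11, -6, 0, -2, the continuity of g' gives the tridiagonal system
  1·M_0 + 4·M_1 + 1·M_2 = 6(Δ_1 - Δ_0) = -102
  1·M_1 + 4·M_2 + 1·M_3 = 6(Δ_2 - Δ_1) = 36
  1·M_2 + 4·M_3 + 1·M_4 = 6(Δ_3 - Δ_2) = -12
Natural end conditions: M_0 = M_4 = 0.
Hence M_0 = 0, M_1 = -843/28, M_2 = 129/7, M_3 = -213/28, M_4 = 0.
On [0, 1], g'(x) = b_1 + 2c_1·x + 3d_1·x² with b_1 = Δ_1 - h_1(2M_1 + M_2)/6 = 27/28, c_1 = M_1/2 = -843/56, d_1 = (M_2 - M_1)/(6h_1) = 453/56. So g'(0) = 27/28.

0.9643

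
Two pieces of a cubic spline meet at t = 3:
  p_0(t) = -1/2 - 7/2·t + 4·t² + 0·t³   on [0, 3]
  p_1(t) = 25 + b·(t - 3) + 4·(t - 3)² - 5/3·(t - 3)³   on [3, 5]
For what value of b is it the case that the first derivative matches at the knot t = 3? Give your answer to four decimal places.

20.5000

p_0'(t) = -7/2 + 8·t + 0·t², so p_0'(3) = 41/2. On the right, p_1'(3) = b, so b = 41/2.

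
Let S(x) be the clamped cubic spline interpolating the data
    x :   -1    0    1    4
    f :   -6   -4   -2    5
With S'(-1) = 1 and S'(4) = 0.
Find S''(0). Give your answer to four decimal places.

Write m_i for S''(x_i). With h_i = 1, 1, 3 and divided differences Δ_i = 2, 2, 7/3, the continuity of S' gives the tridiagonal system
  1·m_0 + 4·m_1 + 1·m_2 = 6(Δ_1 - Δ_0) = 0
  1·m_1 + 8·m_2 + 3·m_3 = 6(Δ_2 - Δ_1) = 2
Clamped end conditions give two more equations: 2h_0·m_0 + h_0·m_1 = 6(Δ_0 - S'(-1)) = 6 and h_2·m_2 + 2h_2·m_3 = 6(S'(4) - Δ_2) = -14.
Hence m_0 = 106/29, m_1 = -38/29, m_2 = 46/29, m_3 = -272/87.

-1.3103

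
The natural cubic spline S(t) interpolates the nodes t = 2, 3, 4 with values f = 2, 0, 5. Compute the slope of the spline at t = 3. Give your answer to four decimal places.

1.5000

Let m_i = S''(x_i). Step sizes h_i = 1, 1; slopes of the chords Δ_i = (y_(i+1) - y_i)/h_i = -2, 5.
  1·m_0 + 4·m_1 + 1·m_2 = 6(Δ_1 - Δ_0) = 42
Natural end conditions: m_0 = m_2 = 0.
Solving: m_0 = 0, m_1 = 21/2, m_2 = 0.
On [3, 4], S'(t) = b_1 + 2c_1·(t - 3) + 3d_1·(t - 3)² with b_1 = Δ_1 - h_1(2m_1 + m_2)/6 = 3/2, c_1 = m_1/2 = 21/4, d_1 = (m_2 - m_1)/(6h_1) = -7/4. So S'(3) = 3/2.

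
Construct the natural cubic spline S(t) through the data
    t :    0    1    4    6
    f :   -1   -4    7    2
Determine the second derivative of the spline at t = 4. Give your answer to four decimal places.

-5.8592

With m_i denoting the second derivative at x_i, h_i = 1, 3, 2, and Δ_i = (y_(i+1) − y_i)/h_i = -3, 11/3, -5/2:
  1·m_0 + 8·m_1 + 3·m_2 = 6(Δ_1 - Δ_0) = 40
  3·m_1 + 10·m_2 + 2·m_3 = 6(Δ_2 - Δ_1) = -37
Natural end conditions: m_0 = m_3 = 0.
Hence m_0 = 0, m_1 = 511/71, m_2 = -416/71, m_3 = 0.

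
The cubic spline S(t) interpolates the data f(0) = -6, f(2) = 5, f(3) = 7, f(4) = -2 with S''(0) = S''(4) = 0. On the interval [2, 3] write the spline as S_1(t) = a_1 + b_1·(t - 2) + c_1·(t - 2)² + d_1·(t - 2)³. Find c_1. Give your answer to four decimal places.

Put M_i = S'' at the i-th knot. Here h = (2, 1, 1) and Δ = (11/2, 2, -9), so the interior equations h_(i-1)·M_(i-1) + 2(h_(i-1)+h_i)·M_i + h_i·M_(i+1) = 6(Δ_i − Δ_(i-1)) read
  2·M_0 + 6·M_1 + 1·M_2 = 6(Δ_1 - Δ_0) = -21
  1·M_1 + 4·M_2 + 1·M_3 = 6(Δ_2 - Δ_1) = -66
Natural end conditions: M_0 = M_3 = 0.
Forward elimination and back-substitution give M_0 = 0, M_1 = -18/23, M_2 = -375/23, M_3 = 0.
On [2, 3], with S_1(t) = a_1 + b_1·(t - 2) + c_1·(t - 2)² + d_1·(t - 2)³: c_1 = M_1/2 = -9/23, d_1 = (M_2 - M_1)/(6h_1) = -119/46, b_1 = Δ_1 - h_1(2M_1 + M_2)/6 = 229/46.

-0.3913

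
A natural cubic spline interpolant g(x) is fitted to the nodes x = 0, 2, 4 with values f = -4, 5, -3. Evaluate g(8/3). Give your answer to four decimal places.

Put M_i = g'' at the i-th knot. Here h = (2, 2) and Δ = (9/2, -4), so the interior equations h_(i-1)·M_(i-1) + 2(h_(i-1)+h_i)·M_i + h_i·M_(i+1) = 6(Δ_i − Δ_(i-1)) read
  2·M_0 + 8·M_1 + 2·M_2 = 6(Δ_1 - Δ_0) = -51
Natural end conditions: M_0 = M_2 = 0.
Hence M_0 = 0, M_1 = -51/8, M_2 = 0.
On [2, 4], g(x) = 5 + 1/4·(x - 2) - 51/16·(x - 2)² + 17/32·(x - 2)³.
With (x - 2) = 2/3: g(8/3) = 211/54.

3.9074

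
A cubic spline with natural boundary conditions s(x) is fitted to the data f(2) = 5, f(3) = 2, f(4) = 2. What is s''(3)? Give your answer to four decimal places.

4.5000

Put M_i = s'' at the i-th knot. Here h = (1, 1) and Δ = (-3, 0), so the interior equations h_(i-1)·M_(i-1) + 2(h_(i-1)+h_i)·M_i + h_i·M_(i+1) = 6(Δ_i − Δ_(i-1)) read
  1·M_0 + 4·M_1 + 1·M_2 = 6(Δ_1 - Δ_0) = 18
Natural end conditions: M_0 = M_2 = 0.
Hence M_0 = 0, M_1 = 9/2, M_2 = 0.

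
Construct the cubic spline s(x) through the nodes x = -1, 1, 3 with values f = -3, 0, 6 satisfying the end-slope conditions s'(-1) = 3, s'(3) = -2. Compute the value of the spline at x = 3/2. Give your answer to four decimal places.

2.0039

Let m_i = s''(x_i). Step sizes h_i = 2, 2; slopes of the chords Δ_i = (y_(i+1) - y_i)/h_i = 3/2, 3.
  2·m_0 + 8·m_1 + 2·m_2 = 6(Δ_1 - Δ_0) = 9
Clamped end conditions give two more equations: 2h_0·m_0 + h_0·m_1 = 6(Δ_0 - s'(-1)) = -9 and h_1·m_1 + 2h_1·m_2 = 6(s'(3) - Δ_1) = -30.
Forward elimination and back-substitution give m_0 = -37/8, m_1 = 19/4, m_2 = -79/8.
On [1, 3], s(x) = 0 + 25/8·(x - 1) + 19/8·(x - 1)² - 39/32·(x - 1)³.
With (x - 1) = 1/2: s(3/2) = 513/256.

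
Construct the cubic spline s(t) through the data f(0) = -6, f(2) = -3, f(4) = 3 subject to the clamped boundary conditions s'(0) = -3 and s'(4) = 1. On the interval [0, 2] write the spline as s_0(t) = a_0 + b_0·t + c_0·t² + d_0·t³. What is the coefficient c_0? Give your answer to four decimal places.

3.3125

With M_i denoting the second derivative at x_i, h_i = 2, 2, and Δ_i = (y_(i+1) − y_i)/h_i = 3/2, 3:
  2·M_0 + 8·M_1 + 2·M_2 = 6(Δ_1 - Δ_0) = 9
Clamped end conditions give two more equations: 2h_0·M_0 + h_0·M_1 = 6(Δ_0 - s'(0)) = 27 and h_1·M_1 + 2h_1·M_2 = 6(s'(4) - Δ_1) = -12.
Solving: M_0 = 53/8, M_1 = 1/4, M_2 = -25/8.
On [0, 2], with s_0(t) = a_0 + b_0·t + c_0·t² + d_0·t³: c_0 = M_0/2 = 53/16, d_0 = (M_1 - M_0)/(6h_0) = -17/32, b_0 = Δ_0 - h_0(2M_0 + M_1)/6 = -3.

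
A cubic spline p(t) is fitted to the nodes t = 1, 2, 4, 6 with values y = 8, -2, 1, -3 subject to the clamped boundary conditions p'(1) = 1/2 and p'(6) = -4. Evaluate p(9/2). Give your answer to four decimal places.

1.6243

Put σ_i = p'' at the i-th knot. Here h = (1, 2, 2) and Δ = (-10, 3/2, -2), so the interior equations h_(i-1)·σ_(i-1) + 2(h_(i-1)+h_i)·σ_i + h_i·σ_(i+1) = 6(Δ_i − Δ_(i-1)) read
  1·σ_0 + 6·σ_1 + 2·σ_2 = 6(Δ_1 - Δ_0) = 69
  2·σ_1 + 8·σ_2 + 2·σ_3 = 6(Δ_2 - Δ_1) = -21
Clamped end conditions give two more equations: 2h_0·σ_0 + h_0·σ_1 = 6(Δ_0 - p'(1)) = -63 and h_2·σ_2 + 2h_2·σ_3 = 6(p'(6) - Δ_2) = -12.
Hence σ_0 = -969/23, σ_1 = 489/23, σ_2 = -189/23, σ_3 = 51/46.
On [4, 6], p(t) = 1 + 143/46·(t - 4) - 189/46·(t - 4)² + 143/184·(t - 4)³.
With (t - 4) = 1/2: p(9/2) = 2391/1472.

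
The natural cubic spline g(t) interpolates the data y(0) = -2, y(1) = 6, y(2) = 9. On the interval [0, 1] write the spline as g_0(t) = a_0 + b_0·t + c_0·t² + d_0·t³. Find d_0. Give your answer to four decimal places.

-1.2500

Write m_i for g''(x_i). With h_i = 1, 1 and divided differences Δ_i = 8, 3, the continuity of g' gives the tridiagonal system
  1·m_0 + 4·m_1 + 1·m_2 = 6(Δ_1 - Δ_0) = -30
Natural end conditions: m_0 = m_2 = 0.
Forward elimination and back-substitution give m_0 = 0, m_1 = -15/2, m_2 = 0.
On [0, 1], with g_0(t) = a_0 + b_0·t + c_0·t² + d_0·t³: c_0 = m_0/2 = 0, d_0 = (m_1 - m_0)/(6h_0) = -5/4, b_0 = Δ_0 - h_0(2m_0 + m_1)/6 = 37/4.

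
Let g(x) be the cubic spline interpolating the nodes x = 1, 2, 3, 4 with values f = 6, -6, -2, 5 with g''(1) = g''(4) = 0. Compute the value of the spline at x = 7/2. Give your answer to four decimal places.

Let M_i = g''(x_i). Step sizes h_i = 1, 1, 1; slopes of the chords Δ_i = (y_(i+1) - y_i)/h_i = -12, 4, 7.
  1·M_0 + 4·M_1 + 1·M_2 = 6(Δ_1 - Δ_0) = 96
  1·M_1 + 4·M_2 + 1·M_3 = 6(Δ_2 - Δ_1) = 18
Natural end conditions: M_0 = M_3 = 0.
Solving the tridiagonal system: M_0 = 0, M_1 = 122/5, M_2 = -8/5, M_3 = 0.
On [3, 4], g(x) = -2 + 113/15·(x - 3) - 4/5·(x - 3)² + 4/15·(x - 3)³.
With (x - 3) = 1/2: g(7/2) = 8/5.

1.6000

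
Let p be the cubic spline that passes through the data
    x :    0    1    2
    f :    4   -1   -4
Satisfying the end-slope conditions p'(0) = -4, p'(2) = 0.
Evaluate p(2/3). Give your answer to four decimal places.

Let σ_i = p''(x_i). Step sizes h_i = 1, 1; slopes of the chords Δ_i = (y_(i+1) - y_i)/h_i = -5, -3.
  1·σ_0 + 4·σ_1 + 1·σ_2 = 6(Δ_1 - Δ_0) = 12
Clamped end conditions give two more equations: 2h_0·σ_0 + h_0·σ_1 = 6(Δ_0 - p'(0)) = -6 and h_1·σ_1 + 2h_1·σ_2 = 6(p'(2) - Δ_1) = 18.
Solving: σ_0 = -4, σ_1 = 2, σ_2 = 8.
On [0, 1], p(x) = 4 - 4·x - 2·x² + 1·x³.
With x = 2/3: p(2/3) = 20/27.

0.7407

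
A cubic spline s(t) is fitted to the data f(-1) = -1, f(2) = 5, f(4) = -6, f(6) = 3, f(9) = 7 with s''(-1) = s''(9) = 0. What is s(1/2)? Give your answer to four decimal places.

5.6688

With m_i denoting the second derivative at x_i, h_i = 3, 2, 2, 3, and Δ_i = (y_(i+1) − y_i)/h_i = 2, -11/2, 9/2, 4/3:
  3·m_0 + 10·m_1 + 2·m_2 = 6(Δ_1 - Δ_0) = -45
  2·m_1 + 8·m_2 + 2·m_3 = 6(Δ_2 - Δ_1) = 60
  2·m_2 + 10·m_3 + 3·m_4 = 6(Δ_3 - Δ_2) = -19
Natural end conditions: m_0 = m_4 = 0.
Solving: m_0 = 0, m_1 = -587/90, m_2 = 91/9, m_3 = -353/90, m_4 = 0.
On [-1, 2], s(t) = -1 + 947/180·(t + 1) + 0·(t + 1)² - 587/1620·(t + 1)³.
With (t + 1) = 3/2: s(1/2) = 907/160.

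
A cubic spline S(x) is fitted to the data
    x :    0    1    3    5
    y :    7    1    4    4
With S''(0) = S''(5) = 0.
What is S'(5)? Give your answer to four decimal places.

-1.0909

Put σ_i = S'' at the i-th knot. Here h = (1, 2, 2) and Δ = (-6, 3/2, 0), so the interior equations h_(i-1)·σ_(i-1) + 2(h_(i-1)+h_i)·σ_i + h_i·σ_(i+1) = 6(Δ_i − Δ_(i-1)) read
  1·σ_0 + 6·σ_1 + 2·σ_2 = 6(Δ_1 - Δ_0) = 45
  2·σ_1 + 8·σ_2 + 2·σ_3 = 6(Δ_2 - Δ_1) = -9
Natural end conditions: σ_0 = σ_3 = 0.
Solving: σ_0 = 0, σ_1 = 189/22, σ_2 = -36/11, σ_3 = 0.
On [3, 5], S'(x) = b_2 + 2c_2·(x - 3) + 3d_2·(x - 3)² with b_2 = Δ_2 - h_2(2σ_2 + σ_3)/6 = 24/11, c_2 = σ_2/2 = -18/11, d_2 = (σ_3 - σ_2)/(6h_2) = 3/11. So S'(5) = -12/11.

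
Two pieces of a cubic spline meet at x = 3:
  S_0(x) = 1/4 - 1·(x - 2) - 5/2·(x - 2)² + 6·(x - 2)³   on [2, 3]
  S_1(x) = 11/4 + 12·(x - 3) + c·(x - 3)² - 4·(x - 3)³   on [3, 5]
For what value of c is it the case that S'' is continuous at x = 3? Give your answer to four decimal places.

S_0''(x) = -5 + 36·(x - 2), so S_0''(3) = 31. On the right, S_1''(3) = 2c, so c = 31/2.

15.5000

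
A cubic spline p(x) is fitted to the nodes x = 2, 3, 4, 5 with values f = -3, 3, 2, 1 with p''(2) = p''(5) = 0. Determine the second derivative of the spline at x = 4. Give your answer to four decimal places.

With M_i denoting the second derivative at x_i, h_i = 1, 1, 1, and Δ_i = (y_(i+1) − y_i)/h_i = 6, -1, -1:
  1·M_0 + 4·M_1 + 1·M_2 = 6(Δ_1 - Δ_0) = -42
  1·M_1 + 4·M_2 + 1·M_3 = 6(Δ_2 - Δ_1) = 0
Natural end conditions: M_0 = M_3 = 0.
Hence M_0 = 0, M_1 = -56/5, M_2 = 14/5, M_3 = 0.

2.8000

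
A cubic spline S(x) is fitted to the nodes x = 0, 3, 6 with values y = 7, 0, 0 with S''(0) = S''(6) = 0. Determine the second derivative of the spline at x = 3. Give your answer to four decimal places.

1.1667

With M_i denoting the second derivative at x_i, h_i = 3, 3, and Δ_i = (y_(i+1) − y_i)/h_i = -7/3, 0:
  3·M_0 + 12·M_1 + 3·M_2 = 6(Δ_1 - Δ_0) = 14
Natural end conditions: M_0 = M_2 = 0.
Forward elimination and back-substitution give M_0 = 0, M_1 = 7/6, M_2 = 0.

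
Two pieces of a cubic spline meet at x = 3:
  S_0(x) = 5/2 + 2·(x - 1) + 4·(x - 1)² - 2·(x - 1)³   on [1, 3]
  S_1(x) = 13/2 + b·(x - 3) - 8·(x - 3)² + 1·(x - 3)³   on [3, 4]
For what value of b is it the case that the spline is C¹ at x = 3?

-6

S_0'(x) = 2 + 8·(x - 1) - 6·(x - 1)², so S_0'(3) = -6. On the right, S_1'(3) = b, so b = -6.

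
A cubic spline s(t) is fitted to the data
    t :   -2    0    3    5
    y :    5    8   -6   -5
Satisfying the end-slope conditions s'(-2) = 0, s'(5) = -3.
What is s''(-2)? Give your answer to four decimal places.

5.7083

Put M_i = s'' at the i-th knot. Here h = (2, 3, 2) and Δ = (3/2, -14/3, 1/2), so the interior equations h_(i-1)·M_(i-1) + 2(h_(i-1)+h_i)·M_i + h_i·M_(i+1) = 6(Δ_i − Δ_(i-1)) read
  2·M_0 + 10·M_1 + 3·M_2 = 6(Δ_1 - Δ_0) = -37
  3·M_1 + 10·M_2 + 2·M_3 = 6(Δ_2 - Δ_1) = 31
Clamped end conditions give two more equations: 2h_0·M_0 + h_0·M_1 = 6(Δ_0 - s'(-2)) = 9 and h_2·M_2 + 2h_2·M_3 = 6(s'(5) - Δ_2) = -21.
Solving: M_0 = 137/24, M_1 = -83/12, M_2 = 83/12, M_3 = -209/24.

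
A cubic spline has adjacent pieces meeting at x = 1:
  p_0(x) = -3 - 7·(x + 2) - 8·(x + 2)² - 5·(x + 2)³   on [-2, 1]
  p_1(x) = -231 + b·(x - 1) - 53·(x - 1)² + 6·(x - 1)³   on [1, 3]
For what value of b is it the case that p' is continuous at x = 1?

p_0'(x) = -7 - 16·(x + 2) - 15·(x + 2)², so p_0'(1) = -190. On the right, p_1'(1) = b, so b = -190.

-190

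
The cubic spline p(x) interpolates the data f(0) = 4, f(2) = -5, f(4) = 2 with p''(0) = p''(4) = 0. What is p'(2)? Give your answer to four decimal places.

Put m_i = p'' at the i-th knot. Here h = (2, 2) and Δ = (-9/2, 7/2), so the interior equations h_(i-1)·m_(i-1) + 2(h_(i-1)+h_i)·m_i + h_i·m_(i+1) = 6(Δ_i − Δ_(i-1)) read
  2·m_0 + 8·m_1 + 2·m_2 = 6(Δ_1 - Δ_0) = 48
Natural end conditions: m_0 = m_2 = 0.
Forward elimination and back-substitution give m_0 = 0, m_1 = 6, m_2 = 0.
On [2, 4], p'(x) = b_1 + 2c_1·(x - 2) + 3d_1·(x - 2)² with b_1 = Δ_1 - h_1(2m_1 + m_2)/6 = -1/2, c_1 = m_1/2 = 3, d_1 = (m_2 - m_1)/(6h_1) = -1/2. So p'(2) = -1/2.

-0.5000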